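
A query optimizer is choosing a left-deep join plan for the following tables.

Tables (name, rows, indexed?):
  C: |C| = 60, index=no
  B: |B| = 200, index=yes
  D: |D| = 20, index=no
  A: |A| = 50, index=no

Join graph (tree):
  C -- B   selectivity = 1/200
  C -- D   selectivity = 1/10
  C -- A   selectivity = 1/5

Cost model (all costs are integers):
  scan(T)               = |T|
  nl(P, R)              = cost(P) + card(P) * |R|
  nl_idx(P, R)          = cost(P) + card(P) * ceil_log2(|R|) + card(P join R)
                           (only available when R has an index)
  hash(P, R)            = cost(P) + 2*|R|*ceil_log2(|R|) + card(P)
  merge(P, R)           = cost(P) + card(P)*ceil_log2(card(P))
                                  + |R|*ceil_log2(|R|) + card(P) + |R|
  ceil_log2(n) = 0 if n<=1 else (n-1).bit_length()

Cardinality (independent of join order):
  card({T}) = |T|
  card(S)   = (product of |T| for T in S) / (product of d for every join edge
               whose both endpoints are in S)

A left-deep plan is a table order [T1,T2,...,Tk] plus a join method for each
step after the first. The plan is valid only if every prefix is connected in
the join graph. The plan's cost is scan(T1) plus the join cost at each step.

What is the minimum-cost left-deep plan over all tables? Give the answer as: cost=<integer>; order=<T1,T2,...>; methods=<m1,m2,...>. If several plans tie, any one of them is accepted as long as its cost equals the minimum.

Selinger DP (subsets sized 1..n):
  {C}: scan cost=60, card=60
  {B}: scan cost=200, card=200
  {D}: scan cost=20, card=20
  {A}: scan cost=50, card=50
  {BC}: card=60; try (B,nl_idx)→600, (C,hash)→1120, (B,merge)→2280, (C,merge)→2420, (B,hash)→3320, (B,nl)→12060 …(+1); best=600 via (B,nl_idx)
  {CD}: card=120; try (D,hash)→320, (C,merge)→560, (D,merge)→600, (C,hash)→760, (C,nl)→1220, (D,nl)→1260; best=320 via (D,hash)
  {AC}: card=600; try (A,hash)→720, (C,hash)→820, (C,merge)→820, (A,merge)→830, (C,nl)→3050, (A,nl)→3060; best=720 via (A,hash)
  {BCD}: card=120; try (D,hash)→860, (D,merge)→1140, (B,nl_idx)→1400, (D,nl)→1800, (B,merge)→3080, (B,hash)→3640 …(+1); best=860 via (D,hash)
  {ABC}: card=600; try (A,hash)→1260, (A,merge)→1370, (A,nl)→3600, (B,hash)→4520, (B,nl_idx)→6120, (B,merge)→9120 …(+1); best=1260 via (A,hash)
  {ACD}: card=1200; try (A,hash)→1040, (D,hash)→1520, (A,merge)→1630, (A,nl)→6320, (D,merge)→7440, (D,nl)→12720; best=1040 via (A,hash)
  {ABCD}: card=1200; try (A,hash)→1580, (D,hash)→2060, (A,merge)→2170, (B,hash)→5440, (A,nl)→6860, (D,merge)→7980 …(+4); best=1580 via (A,hash)

cost=1580; order=C,B,D,A; methods=nl_idx,hash,hash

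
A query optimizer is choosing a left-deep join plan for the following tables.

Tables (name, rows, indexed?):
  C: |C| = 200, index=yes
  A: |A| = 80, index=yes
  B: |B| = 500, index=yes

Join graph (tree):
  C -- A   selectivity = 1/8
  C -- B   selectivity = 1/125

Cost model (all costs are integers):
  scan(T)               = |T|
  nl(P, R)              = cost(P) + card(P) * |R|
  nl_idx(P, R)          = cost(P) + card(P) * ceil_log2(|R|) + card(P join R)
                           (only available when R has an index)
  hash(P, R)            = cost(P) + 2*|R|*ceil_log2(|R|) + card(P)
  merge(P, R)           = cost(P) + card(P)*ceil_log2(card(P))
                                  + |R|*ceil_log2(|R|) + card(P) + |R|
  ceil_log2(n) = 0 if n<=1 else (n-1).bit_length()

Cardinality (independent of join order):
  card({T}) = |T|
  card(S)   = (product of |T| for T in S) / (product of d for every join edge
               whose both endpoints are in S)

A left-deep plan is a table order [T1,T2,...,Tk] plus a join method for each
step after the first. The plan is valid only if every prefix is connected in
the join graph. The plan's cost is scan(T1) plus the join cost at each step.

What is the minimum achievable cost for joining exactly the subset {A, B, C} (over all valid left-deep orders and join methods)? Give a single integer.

Selinger DP over subsets of {A,B,C}:
  {C}: scan cost=200, card=200
  {A}: scan cost=80, card=80
  {B}: scan cost=500, card=500
  {AC}: card=2000; try (A,hash)→1520, (C,merge)→2520, (A,merge)→2640, (C,nl_idx)→2720, (C,hash)→3360, (A,nl_idx)→3600 …(+2); best=1520 via (A,hash)
  {BC}: card=800; try (B,nl_idx)→2800, (C,hash)→4200, (C,nl_idx)→5300, (B,merge)→7000, (C,merge)→7300, (B,hash)→9400 …(+2); best=2800 via (B,nl_idx)
  {ABC}: card=8000; try (A,hash)→4720, (A,merge)→12240, (B,hash)→12520, (A,nl_idx)→16400, (B,nl_idx)→27520, (B,merge)→30520 …(+2); best=4720 via (A,hash)

4720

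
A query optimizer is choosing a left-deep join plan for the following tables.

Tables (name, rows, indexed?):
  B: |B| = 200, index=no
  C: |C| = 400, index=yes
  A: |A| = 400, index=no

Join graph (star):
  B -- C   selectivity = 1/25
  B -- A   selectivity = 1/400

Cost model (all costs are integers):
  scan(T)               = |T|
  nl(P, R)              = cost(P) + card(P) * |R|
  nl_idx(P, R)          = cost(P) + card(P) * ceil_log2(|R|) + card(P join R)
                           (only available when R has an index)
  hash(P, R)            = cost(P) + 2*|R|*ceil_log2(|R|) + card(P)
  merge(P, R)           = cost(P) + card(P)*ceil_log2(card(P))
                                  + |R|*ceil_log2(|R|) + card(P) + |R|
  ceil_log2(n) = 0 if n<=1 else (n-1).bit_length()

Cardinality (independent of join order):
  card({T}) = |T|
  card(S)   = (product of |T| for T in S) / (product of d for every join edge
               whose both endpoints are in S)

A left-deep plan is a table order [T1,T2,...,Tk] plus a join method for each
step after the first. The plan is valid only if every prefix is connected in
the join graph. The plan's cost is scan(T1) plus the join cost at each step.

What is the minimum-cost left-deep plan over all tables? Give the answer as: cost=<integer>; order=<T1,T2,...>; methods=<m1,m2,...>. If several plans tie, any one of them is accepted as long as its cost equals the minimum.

Selinger DP (subsets sized 1..n):
  {B}: scan cost=200, card=200
  {C}: scan cost=400, card=400
  {A}: scan cost=400, card=400
  {BC}: card=3200; try (B,hash)→4000, (C,nl_idx)→5200, (C,merge)→6000, (B,merge)→6200, (C,hash)→7600, (C,nl)→80200 …(+1); best=4000 via (B,hash)
  {AB}: card=200; try (B,hash)→4000, (A,merge)→6000, (B,merge)→6200, (A,hash)→7600, (A,nl)→80200, (B,nl)→80400; best=4000 via (B,hash)
  {ABC}: card=3200; try (C,nl_idx)→9000, (C,merge)→9800, (C,hash)→11400, (A,hash)→14400, (A,merge)→49600, (C,nl)→84000 …(+1); best=9000 via (C,nl_idx)

cost=9000; order=A,B,C; methods=hash,nl_idx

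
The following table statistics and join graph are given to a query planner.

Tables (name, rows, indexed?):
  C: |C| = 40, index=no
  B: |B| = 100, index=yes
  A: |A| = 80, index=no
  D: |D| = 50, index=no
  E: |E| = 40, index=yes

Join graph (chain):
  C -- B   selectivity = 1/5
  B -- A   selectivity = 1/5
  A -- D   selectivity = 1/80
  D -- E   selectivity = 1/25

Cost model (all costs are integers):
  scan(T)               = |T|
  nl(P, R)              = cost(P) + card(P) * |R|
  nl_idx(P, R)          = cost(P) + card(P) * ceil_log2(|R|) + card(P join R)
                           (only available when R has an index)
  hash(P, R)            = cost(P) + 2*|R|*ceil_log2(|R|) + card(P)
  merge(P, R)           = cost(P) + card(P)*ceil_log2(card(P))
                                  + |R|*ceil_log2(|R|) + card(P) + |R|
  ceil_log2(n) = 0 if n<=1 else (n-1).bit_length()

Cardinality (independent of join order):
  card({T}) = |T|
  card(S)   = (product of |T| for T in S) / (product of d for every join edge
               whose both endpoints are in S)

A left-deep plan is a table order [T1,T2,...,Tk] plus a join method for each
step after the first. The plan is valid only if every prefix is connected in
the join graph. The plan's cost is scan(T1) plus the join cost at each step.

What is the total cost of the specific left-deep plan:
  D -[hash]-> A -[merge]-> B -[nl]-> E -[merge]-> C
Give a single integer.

61850

step 1: scan D: cost=50, card=50
step 2: join A via hash
    card(P join A) = 50*80/(80) = 50
    cost = 50 + 2*80*7 + 50 = 1220
step 3: join B via merge
    card(P join B) = 50*100/(5) = 1000
    cost = 1220 + 50*6 + 100*7 + 50 + 100 = 2370
step 4: join E via nl
    card(P join E) = 1000*40/(25) = 1600
    cost = 2370 + 1000*40 = 42370
step 5: join C via merge
    card(P join C) = 1600*40/(5) = 12800
    cost = 42370 + 1600*11 + 40*6 + 1600 + 40 = 61850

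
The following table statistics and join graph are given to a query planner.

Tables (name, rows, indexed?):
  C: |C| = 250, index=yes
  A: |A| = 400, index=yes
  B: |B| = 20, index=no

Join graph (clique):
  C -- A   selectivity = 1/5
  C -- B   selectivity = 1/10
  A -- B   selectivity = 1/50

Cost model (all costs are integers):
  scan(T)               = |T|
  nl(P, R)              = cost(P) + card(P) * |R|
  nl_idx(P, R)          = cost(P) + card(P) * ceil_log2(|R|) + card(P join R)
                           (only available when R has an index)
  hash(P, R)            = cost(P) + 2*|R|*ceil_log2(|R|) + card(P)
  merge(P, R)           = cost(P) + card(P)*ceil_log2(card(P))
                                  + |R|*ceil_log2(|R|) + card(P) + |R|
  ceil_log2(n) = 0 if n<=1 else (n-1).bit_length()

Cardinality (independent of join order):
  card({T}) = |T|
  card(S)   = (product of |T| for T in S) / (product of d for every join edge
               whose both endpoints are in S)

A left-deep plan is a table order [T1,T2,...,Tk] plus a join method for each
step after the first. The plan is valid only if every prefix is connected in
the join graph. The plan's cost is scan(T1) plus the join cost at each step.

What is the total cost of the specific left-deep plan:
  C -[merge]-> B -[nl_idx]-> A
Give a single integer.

7920

step 1: scan C: cost=250, card=250
step 2: join B via merge
    card(P join B) = 250*20/(10) = 500
    cost = 250 + 250*8 + 20*5 + 250 + 20 = 2620
step 3: join A via nl_idx
    card(P join A) = 500*400/(5*50) = 800
    cost = 2620 + 500*9 + 800 = 7920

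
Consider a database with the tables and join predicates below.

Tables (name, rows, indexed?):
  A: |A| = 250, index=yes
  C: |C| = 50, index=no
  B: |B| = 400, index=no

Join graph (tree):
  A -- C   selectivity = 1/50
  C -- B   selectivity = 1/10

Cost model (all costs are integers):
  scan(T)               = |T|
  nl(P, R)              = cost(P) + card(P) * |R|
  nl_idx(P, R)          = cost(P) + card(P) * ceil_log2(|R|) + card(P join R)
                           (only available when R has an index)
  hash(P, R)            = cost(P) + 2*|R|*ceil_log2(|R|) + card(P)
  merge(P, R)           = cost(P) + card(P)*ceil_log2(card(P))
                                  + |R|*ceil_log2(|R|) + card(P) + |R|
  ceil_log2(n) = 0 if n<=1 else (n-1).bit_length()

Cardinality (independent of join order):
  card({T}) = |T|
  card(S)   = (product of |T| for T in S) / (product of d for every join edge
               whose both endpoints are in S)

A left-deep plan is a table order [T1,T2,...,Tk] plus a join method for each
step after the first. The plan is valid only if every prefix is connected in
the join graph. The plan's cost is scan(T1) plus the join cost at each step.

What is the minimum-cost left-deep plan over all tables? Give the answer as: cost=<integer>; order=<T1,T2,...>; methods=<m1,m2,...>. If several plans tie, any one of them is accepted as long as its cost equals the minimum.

Selinger DP (subsets sized 1..n):
  {A}: scan cost=250, card=250
  {C}: scan cost=50, card=50
  {B}: scan cost=400, card=400
  {AC}: card=250; try (A,nl_idx)→700, (C,hash)→1100, (A,merge)→2650, (C,merge)→2850, (A,hash)→4100, (A,nl)→12550 …(+1); best=700 via (A,nl_idx)
  {BC}: card=2000; try (C,hash)→1400, (B,merge)→4400, (C,merge)→4750, (B,hash)→7300, (B,nl)→20050, (C,nl)→20400; best=1400 via (C,hash)
  {ABC}: card=10000; try (B,merge)→6950, (A,hash)→7400, (B,hash)→8150, (A,nl_idx)→27400, (A,merge)→27650, (B,nl)→100700 …(+1); best=6950 via (B,merge)

cost=6950; order=C,A,B; methods=nl_idx,merge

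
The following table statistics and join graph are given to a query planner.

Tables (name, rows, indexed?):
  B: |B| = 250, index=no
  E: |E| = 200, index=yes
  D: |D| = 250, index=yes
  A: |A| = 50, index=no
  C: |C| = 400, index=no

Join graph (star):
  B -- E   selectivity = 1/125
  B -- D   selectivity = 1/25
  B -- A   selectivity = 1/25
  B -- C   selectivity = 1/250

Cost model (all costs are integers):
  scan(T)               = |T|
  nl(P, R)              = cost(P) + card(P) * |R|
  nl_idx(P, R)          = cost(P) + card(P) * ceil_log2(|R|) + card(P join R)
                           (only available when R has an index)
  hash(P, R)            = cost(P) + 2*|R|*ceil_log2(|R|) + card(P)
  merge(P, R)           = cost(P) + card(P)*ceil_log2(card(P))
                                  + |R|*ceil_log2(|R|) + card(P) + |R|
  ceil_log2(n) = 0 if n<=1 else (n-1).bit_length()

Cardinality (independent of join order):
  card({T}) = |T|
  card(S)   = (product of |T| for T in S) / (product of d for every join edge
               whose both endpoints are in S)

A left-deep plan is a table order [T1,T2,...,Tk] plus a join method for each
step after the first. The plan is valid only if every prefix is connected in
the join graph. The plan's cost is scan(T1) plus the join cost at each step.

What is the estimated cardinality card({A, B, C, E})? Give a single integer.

Tables in S: A(50), B(250), C(400), E(200)
Edges inside S: B-E(d=125), B-A(d=25), B-C(d=250)
numerator = 50 * 250 * 400 * 200 = 1000000000
denominator = 125 * 25 * 250 = 781250
card(S) = 1000000000 / 781250 = 1280

1280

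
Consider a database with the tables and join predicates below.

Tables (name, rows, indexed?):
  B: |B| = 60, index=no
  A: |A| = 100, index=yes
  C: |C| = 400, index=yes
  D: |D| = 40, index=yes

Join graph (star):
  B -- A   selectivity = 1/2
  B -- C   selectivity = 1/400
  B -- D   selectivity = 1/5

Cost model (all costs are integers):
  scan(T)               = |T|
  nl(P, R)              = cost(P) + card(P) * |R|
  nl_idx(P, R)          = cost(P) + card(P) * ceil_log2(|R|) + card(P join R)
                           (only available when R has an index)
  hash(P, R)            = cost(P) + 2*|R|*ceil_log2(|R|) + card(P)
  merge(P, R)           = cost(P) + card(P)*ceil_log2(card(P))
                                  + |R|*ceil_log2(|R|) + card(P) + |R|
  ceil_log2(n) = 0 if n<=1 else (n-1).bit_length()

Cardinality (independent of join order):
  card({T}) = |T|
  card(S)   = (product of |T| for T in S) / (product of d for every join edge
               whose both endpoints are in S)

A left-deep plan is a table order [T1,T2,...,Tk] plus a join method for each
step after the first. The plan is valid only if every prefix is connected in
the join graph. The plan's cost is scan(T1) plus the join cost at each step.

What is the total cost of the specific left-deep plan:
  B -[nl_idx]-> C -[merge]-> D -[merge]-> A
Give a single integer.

step 1: scan B: cost=60, card=60
step 2: join C via nl_idx
    card(P join C) = 60*400/(400) = 60
    cost = 60 + 60*9 + 60 = 660
step 3: join D via merge
    card(P join D) = 60*40/(5) = 480
    cost = 660 + 60*6 + 40*6 + 60 + 40 = 1360
step 4: join A via merge
    card(P join A) = 480*100/(2) = 24000
    cost = 1360 + 480*9 + 100*7 + 480 + 100 = 6960

6960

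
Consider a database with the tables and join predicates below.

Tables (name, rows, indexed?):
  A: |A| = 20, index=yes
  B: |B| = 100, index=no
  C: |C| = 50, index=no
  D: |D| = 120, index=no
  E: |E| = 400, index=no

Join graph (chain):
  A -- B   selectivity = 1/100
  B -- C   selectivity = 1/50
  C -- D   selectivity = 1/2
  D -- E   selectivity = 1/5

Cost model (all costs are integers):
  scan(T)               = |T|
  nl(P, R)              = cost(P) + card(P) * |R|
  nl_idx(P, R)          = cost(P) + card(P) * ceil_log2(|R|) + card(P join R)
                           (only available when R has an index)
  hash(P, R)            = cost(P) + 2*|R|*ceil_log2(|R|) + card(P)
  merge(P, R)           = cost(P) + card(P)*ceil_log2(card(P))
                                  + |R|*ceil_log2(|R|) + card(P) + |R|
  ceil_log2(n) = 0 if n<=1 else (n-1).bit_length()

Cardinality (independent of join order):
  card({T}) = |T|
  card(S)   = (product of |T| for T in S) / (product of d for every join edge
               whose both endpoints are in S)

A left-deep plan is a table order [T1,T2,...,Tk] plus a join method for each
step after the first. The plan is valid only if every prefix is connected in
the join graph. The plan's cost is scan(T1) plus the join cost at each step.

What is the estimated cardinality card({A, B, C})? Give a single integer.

20

Tables in S: A(20), B(100), C(50)
Edges inside S: A-B(d=100), B-C(d=50)
numerator = 20 * 100 * 50 = 100000
denominator = 100 * 50 = 5000
card(S) = 100000 / 5000 = 20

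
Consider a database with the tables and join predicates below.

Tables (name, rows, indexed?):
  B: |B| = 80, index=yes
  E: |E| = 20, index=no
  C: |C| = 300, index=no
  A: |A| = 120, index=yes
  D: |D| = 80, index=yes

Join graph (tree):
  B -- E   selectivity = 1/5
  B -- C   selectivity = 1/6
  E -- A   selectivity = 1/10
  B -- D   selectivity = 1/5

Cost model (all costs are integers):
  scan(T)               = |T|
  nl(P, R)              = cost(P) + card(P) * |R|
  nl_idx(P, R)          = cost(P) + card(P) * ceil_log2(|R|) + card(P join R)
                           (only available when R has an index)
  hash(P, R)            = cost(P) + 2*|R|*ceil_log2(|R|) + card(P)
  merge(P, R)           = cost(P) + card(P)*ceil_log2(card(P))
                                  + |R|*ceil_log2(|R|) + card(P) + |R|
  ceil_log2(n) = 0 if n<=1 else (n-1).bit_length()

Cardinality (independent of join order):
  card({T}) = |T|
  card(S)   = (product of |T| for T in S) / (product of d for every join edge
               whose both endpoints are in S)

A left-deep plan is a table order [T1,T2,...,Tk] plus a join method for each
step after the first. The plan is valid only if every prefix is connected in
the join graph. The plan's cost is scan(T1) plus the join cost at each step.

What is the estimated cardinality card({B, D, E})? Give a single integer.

Tables in S: B(80), D(80), E(20)
Edges inside S: B-E(d=5), B-D(d=5)
numerator = 80 * 80 * 20 = 128000
denominator = 5 * 5 = 25
card(S) = 128000 / 25 = 5120

5120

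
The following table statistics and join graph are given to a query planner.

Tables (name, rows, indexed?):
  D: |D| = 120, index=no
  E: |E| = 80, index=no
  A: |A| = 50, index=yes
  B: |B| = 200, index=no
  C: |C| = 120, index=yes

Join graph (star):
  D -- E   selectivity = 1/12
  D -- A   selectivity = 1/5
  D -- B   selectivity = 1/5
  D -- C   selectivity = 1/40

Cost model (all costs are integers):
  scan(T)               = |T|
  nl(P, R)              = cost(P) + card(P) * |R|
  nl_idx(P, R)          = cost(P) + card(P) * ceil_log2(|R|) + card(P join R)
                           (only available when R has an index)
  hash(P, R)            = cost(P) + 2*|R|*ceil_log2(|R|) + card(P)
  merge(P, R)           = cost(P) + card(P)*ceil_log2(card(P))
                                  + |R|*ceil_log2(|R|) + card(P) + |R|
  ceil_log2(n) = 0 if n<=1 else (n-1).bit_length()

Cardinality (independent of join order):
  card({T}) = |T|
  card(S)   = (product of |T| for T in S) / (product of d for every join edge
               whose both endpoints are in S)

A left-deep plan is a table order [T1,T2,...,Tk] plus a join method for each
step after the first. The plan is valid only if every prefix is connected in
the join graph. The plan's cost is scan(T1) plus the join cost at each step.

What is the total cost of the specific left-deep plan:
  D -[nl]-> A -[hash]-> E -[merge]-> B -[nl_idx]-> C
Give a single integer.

3322240

step 1: scan D: cost=120, card=120
step 2: join A via nl
    card(P join A) = 120*50/(5) = 1200
    cost = 120 + 120*50 = 6120
step 3: join E via hash
    card(P join E) = 1200*80/(12) = 8000
    cost = 6120 + 2*80*7 + 1200 = 8440
step 4: join B via merge
    card(P join B) = 8000*200/(5) = 320000
    cost = 8440 + 8000*13 + 200*8 + 8000 + 200 = 122240
step 5: join C via nl_idx
    card(P join C) = 320000*120/(40) = 960000
    cost = 122240 + 320000*7 + 960000 = 3322240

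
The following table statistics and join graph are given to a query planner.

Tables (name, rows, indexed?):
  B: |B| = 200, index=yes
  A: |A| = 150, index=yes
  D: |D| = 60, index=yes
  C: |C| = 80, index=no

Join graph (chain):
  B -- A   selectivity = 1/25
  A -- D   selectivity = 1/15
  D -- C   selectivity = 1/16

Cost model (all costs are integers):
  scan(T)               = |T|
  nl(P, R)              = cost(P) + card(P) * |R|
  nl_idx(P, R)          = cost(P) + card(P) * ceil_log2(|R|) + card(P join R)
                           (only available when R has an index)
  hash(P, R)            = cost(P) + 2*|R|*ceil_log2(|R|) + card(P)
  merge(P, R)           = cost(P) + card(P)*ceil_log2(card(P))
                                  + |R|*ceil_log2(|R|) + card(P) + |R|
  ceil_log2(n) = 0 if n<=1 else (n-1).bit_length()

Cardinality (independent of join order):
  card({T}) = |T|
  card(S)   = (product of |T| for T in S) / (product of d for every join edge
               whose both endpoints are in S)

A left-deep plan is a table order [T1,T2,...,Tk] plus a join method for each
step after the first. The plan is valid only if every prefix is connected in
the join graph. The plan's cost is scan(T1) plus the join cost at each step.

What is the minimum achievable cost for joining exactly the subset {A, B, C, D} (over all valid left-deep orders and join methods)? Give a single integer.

8940

Selinger DP over subsets of {A,B,C,D}:
  {B}: scan cost=200, card=200
  {A}: scan cost=150, card=150
  {D}: scan cost=60, card=60
  {C}: scan cost=80, card=80
  {AB}: card=1200; try (B,nl_idx)→2550, (A,hash)→2800, (A,nl_idx)→3000, (B,merge)→3300, (A,merge)→3350, (B,hash)→3500 …(+2); best=2550 via (B,nl_idx)
  {AD}: card=600; try (D,hash)→1020, (A,nl_idx)→1140, (D,nl_idx)→1650, (A,merge)→1830, (D,merge)→1920, (A,hash)→2520 …(+2); best=1020 via (D,hash)
  {CD}: card=300; try (D,nl_idx)→860, (D,hash)→880, (C,merge)→1120, (D,merge)→1140, (C,hash)→1240, (C,nl)→4860 …(+1); best=860 via (D,nl_idx)
  {ABD}: card=4800; try (D,hash)→4470, (B,hash)→4820, (B,merge)→9420, (B,nl_idx)→10620, (D,nl_idx)→14550, (D,merge)→17370 …(+2); best=4470 via (D,hash)
  {ACD}: card=3000; try (C,hash)→2740, (A,hash)→3560, (A,merge)→5210, (A,nl_idx)→6260, (C,merge)→8260, (A,nl)→45860 …(+1); best=2740 via (C,hash)
  {ABCD}: card=24000; try (B,hash)→8940, (C,hash)→10390, (B,merge)→43540, (B,nl_idx)→50740, (C,merge)→72310, (C,nl)→388470 …(+1); best=8940 via (B,hash)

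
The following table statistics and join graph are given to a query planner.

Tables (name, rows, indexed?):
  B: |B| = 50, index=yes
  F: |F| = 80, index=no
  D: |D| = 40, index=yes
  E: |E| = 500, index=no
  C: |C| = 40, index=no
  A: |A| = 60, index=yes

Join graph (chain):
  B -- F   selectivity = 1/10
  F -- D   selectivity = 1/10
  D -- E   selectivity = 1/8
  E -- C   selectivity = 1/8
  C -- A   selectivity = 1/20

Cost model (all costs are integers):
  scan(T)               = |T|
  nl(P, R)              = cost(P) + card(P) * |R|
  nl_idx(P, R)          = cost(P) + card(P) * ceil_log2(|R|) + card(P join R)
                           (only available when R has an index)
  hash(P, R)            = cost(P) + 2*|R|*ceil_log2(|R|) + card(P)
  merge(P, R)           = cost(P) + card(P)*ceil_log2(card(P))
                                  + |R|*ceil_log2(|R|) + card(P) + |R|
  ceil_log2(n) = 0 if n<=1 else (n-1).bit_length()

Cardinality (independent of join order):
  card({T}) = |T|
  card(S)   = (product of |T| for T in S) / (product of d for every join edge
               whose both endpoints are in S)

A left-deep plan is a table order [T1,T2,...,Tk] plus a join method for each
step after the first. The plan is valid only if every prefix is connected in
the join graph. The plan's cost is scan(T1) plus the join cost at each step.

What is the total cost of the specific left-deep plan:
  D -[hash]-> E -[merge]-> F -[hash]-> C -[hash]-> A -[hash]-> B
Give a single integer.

464020

step 1: scan D: cost=40, card=40
step 2: join E via hash
    card(P join E) = 40*500/(8) = 2500
    cost = 40 + 2*500*9 + 40 = 9080
step 3: join F via merge
    card(P join F) = 2500*80/(10) = 20000
    cost = 9080 + 2500*12 + 80*7 + 2500 + 80 = 42220
step 4: join C via hash
    card(P join C) = 20000*40/(8) = 100000
    cost = 42220 + 2*40*6 + 20000 = 62700
step 5: join A via hash
    card(P join A) = 100000*60/(20) = 300000
    cost = 62700 + 2*60*6 + 100000 = 163420
step 6: join B via hash
    card(P join B) = 300000*50/(10) = 1500000
    cost = 163420 + 2*50*6 + 300000 = 464020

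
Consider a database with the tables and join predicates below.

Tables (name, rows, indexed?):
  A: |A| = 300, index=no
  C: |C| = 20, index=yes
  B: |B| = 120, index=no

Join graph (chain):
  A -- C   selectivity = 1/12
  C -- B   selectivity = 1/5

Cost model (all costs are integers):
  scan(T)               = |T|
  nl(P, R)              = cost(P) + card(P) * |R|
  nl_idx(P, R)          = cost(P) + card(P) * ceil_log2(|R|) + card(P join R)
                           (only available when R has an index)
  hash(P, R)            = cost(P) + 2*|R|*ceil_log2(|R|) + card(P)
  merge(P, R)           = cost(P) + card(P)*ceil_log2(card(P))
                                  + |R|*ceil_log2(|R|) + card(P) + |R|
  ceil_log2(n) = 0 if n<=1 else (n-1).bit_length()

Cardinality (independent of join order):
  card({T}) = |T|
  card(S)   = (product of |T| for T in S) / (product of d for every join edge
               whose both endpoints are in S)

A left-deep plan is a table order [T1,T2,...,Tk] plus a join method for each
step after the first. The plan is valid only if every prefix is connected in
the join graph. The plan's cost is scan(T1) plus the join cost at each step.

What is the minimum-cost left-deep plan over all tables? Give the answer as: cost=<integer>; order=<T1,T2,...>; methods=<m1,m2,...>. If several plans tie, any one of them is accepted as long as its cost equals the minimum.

Selinger DP (subsets sized 1..n):
  {A}: scan cost=300, card=300
  {C}: scan cost=20, card=20
  {B}: scan cost=120, card=120
  {AC}: card=500; try (C,hash)→800, (C,nl_idx)→2300, (A,merge)→3140, (C,merge)→3420, (A,hash)→5440, (A,nl)→6020 …(+1); best=800 via (C,hash)
  {BC}: card=480; try (C,hash)→440, (B,merge)→1100, (C,merge)→1200, (C,nl_idx)→1200, (B,hash)→1720, (B,nl)→2420 …(+1); best=440 via (C,hash)
  {ABC}: card=12000; try (B,hash)→2980, (A,hash)→6320, (B,merge)→6760, (A,merge)→8240, (B,nl)→60800, (A,nl)→144440; best=2980 via (B,hash)

cost=2980; order=A,C,B; methods=hash,hash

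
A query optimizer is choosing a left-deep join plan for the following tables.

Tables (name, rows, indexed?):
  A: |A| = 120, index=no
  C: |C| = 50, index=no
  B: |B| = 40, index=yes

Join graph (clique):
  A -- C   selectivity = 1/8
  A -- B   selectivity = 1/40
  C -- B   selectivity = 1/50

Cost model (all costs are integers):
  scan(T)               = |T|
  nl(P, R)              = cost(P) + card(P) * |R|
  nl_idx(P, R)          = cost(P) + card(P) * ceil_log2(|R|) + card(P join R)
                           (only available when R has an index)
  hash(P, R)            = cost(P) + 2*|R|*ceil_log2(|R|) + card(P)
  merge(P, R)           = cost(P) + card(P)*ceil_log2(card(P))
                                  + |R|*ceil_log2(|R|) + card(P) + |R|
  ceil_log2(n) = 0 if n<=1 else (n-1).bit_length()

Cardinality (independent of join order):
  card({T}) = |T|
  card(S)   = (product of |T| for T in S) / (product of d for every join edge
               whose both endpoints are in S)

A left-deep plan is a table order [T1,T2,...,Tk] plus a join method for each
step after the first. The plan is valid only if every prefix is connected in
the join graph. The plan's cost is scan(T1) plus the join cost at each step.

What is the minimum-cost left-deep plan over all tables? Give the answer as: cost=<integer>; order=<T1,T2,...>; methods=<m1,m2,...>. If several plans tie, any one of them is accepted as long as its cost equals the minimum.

cost=1440; order=A,B,C; methods=hash,hash

Selinger DP (subsets sized 1..n):
  {A}: scan cost=120, card=120
  {C}: scan cost=50, card=50
  {B}: scan cost=40, card=40
  {AC}: card=750; try (C,hash)→840, (A,merge)→1360, (C,merge)→1430, (A,hash)→1780, (A,nl)→6050, (C,nl)→6120; best=840 via (C,hash)
  {AB}: card=120; try (B,hash)→720, (B,nl_idx)→960, (A,merge)→1280, (B,merge)→1360, (A,hash)→1760, (A,nl)→4840 …(+1); best=720 via (B,hash)
  {BC}: card=40; try (B,nl_idx)→390, (B,hash)→580, (C,merge)→670, (C,hash)→680, (B,merge)→680, (C,nl)→2040 …(+1); best=390 via (B,nl_idx)
  {ABC}: card=15; try (C,hash)→1440, (A,merge)→1630, (C,merge)→2030, (B,hash)→2070, (A,hash)→2110, (A,nl)→5190 …(+4); best=1440 via (C,hash)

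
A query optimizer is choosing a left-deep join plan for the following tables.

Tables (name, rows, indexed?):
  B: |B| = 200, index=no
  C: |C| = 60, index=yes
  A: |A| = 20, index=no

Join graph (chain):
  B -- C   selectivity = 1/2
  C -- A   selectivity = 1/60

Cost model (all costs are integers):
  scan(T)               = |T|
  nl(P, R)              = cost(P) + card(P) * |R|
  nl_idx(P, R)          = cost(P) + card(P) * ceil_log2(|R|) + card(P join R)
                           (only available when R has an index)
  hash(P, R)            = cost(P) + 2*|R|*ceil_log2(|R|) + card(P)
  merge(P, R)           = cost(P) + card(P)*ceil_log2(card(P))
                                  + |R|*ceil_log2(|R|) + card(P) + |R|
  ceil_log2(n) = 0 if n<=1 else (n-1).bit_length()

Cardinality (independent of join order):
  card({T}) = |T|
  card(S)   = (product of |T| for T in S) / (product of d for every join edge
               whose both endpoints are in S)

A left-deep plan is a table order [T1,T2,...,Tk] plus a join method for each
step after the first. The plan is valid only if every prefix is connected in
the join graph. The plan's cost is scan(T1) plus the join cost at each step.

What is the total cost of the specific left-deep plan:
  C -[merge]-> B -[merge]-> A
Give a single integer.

86400

step 1: scan C: cost=60, card=60
step 2: join B via merge
    card(P join B) = 60*200/(2) = 6000
    cost = 60 + 60*6 + 200*8 + 60 + 200 = 2280
step 3: join A via merge
    card(P join A) = 6000*20/(60) = 2000
    cost = 2280 + 6000*13 + 20*5 + 6000 + 20 = 86400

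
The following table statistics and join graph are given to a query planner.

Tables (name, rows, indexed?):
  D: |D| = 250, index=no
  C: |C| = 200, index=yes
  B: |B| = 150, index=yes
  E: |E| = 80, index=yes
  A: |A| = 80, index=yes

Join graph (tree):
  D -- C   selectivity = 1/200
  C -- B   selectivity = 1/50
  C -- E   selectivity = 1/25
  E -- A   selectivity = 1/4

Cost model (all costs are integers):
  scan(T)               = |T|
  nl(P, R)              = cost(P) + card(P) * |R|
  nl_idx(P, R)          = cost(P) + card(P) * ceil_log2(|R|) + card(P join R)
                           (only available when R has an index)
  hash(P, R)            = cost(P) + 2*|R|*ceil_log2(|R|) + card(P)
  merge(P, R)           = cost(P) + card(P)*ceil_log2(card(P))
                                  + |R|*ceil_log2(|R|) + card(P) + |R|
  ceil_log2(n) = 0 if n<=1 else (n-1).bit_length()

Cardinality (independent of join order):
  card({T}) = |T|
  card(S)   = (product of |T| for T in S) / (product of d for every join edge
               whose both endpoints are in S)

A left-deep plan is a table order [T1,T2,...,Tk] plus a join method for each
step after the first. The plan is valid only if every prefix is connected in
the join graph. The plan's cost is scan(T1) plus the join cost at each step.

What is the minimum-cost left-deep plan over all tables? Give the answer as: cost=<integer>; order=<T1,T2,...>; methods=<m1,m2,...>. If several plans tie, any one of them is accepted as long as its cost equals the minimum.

cost=10540; order=D,C,B,E,A; methods=nl_idx,hash,hash,hash

Selinger DP (subsets sized 1..n):
  {D}: scan cost=250, card=250
  {C}: scan cost=200, card=200
  {B}: scan cost=150, card=150
  {E}: scan cost=80, card=80
  {A}: scan cost=80, card=80
  {CD}: card=250; try (C,nl_idx)→2500, (C,hash)→3700, (D,merge)→4250, (C,merge)→4300, (D,hash)→4400, (D,nl)→50200 …(+1); best=2500 via (C,nl_idx)
  {BC}: card=600; try (C,nl_idx)→1950, (B,nl_idx)→2400, (B,hash)→2800, (C,merge)→3300, (B,merge)→3350, (C,hash)→3500 …(+2); best=1950 via (C,nl_idx)
  {CE}: card=640; try (C,nl_idx)→1360, (E,hash)→1520, (E,nl_idx)→2240, (C,merge)→2520, (E,merge)→2640, (C,hash)→3360 …(+2); best=1360 via (C,nl_idx)
  {AE}: card=1600; try (E,hash)→1280, (A,hash)→1280, (E,merge)→1360, (A,merge)→1360, (E,nl_idx)→2240, (A,nl_idx)→2240 …(+2); best=1280 via (E,hash)
  {BCD}: card=750; try (B,hash)→5150, (B,nl_idx)→5250, (B,merge)→6100, (D,hash)→6550, (D,merge)→10800, (B,nl)→40000 …(+1); best=5150 via (B,hash)
  {CDE}: card=800; try (E,hash)→3870, (E,nl_idx)→5050, (E,merge)→5390, (D,hash)→6000, (D,merge)→10650, (E,nl)→22500 …(+1); best=3870 via (E,hash)
  {BCE}: card=1920; try (E,hash)→3670, (B,hash)→4400, (E,nl_idx)→8070, (B,nl_idx)→8400, (E,merge)→9190, (B,merge)→9750 …(+2); best=3670 via (E,hash)
  {ACE}: card=12800; try (A,hash)→3120, (C,hash)→6080, (A,merge)→9040, (A,nl_idx)→18640, (C,merge)→22280, (C,nl_idx)→26880 …(+2); best=3120 via (A,hash)
  {BCDE}: card=2400; try (E,hash)→7020, (B,hash)→7070, (D,hash)→9590, (B,nl_idx)→12670, (E,nl_idx)→12800, (B,merge)→14020 …(+5); best=7020 via (E,hash)
  {ACDE}: card=16000; try (A,hash)→5790, (A,merge)→13310, (D,hash)→19920, (A,nl_idx)→25470, (A,nl)→67870, (D,merge)→197370 …(+1); best=5790 via (A,hash)
  {ABCE}: card=38400; try (A,hash)→6710, (B,hash)→18320, (A,merge)→27350, (A,nl_idx)→55510, (B,nl_idx)→143920, (A,nl)→157270 …(+2); best=6710 via (A,hash)
  {ABCDE}: card=48000; try (A,hash)→10540, (B,hash)→24190, (A,merge)→38860, (D,hash)→49110, (A,nl_idx)→71820, (B,nl_idx)→181790 …(+5); best=10540 via (A,hash)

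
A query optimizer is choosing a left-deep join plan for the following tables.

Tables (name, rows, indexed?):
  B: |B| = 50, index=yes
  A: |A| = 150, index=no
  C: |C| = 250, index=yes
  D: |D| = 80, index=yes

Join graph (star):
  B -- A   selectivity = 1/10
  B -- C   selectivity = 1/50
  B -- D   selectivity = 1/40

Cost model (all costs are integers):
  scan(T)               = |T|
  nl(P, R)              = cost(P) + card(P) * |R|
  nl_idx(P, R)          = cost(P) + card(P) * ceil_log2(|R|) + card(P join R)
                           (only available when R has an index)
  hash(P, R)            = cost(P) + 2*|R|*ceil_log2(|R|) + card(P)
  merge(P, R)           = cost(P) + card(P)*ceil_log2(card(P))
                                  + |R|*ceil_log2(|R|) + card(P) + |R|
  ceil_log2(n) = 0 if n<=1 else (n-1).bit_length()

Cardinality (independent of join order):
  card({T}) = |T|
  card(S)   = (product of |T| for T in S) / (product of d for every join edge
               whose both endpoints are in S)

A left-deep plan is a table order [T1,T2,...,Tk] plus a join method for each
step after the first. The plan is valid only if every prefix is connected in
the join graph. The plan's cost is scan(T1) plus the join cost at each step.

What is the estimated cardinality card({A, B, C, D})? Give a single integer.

Tables in S: A(150), B(50), C(250), D(80)
Edges inside S: B-A(d=10), B-C(d=50), B-D(d=40)
numerator = 150 * 50 * 250 * 80 = 150000000
denominator = 10 * 50 * 40 = 20000
card(S) = 150000000 / 20000 = 7500

7500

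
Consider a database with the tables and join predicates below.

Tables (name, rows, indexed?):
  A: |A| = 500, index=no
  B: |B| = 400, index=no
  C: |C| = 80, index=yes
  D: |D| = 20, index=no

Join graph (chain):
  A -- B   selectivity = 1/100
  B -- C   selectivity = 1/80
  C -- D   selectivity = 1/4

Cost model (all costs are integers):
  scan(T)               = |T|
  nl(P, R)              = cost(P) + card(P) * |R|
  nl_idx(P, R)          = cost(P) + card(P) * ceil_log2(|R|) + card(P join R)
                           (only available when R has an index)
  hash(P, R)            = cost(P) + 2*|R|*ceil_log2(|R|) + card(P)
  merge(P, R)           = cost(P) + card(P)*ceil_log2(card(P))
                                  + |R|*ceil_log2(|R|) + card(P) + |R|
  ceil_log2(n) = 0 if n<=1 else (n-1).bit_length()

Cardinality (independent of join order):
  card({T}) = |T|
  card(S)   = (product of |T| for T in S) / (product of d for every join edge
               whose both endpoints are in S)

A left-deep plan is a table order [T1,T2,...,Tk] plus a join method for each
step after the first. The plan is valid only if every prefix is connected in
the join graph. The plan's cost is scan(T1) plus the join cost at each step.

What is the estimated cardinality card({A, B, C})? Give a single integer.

Tables in S: A(500), B(400), C(80)
Edges inside S: A-B(d=100), B-C(d=80)
numerator = 500 * 400 * 80 = 16000000
denominator = 100 * 80 = 8000
card(S) = 16000000 / 8000 = 2000

2000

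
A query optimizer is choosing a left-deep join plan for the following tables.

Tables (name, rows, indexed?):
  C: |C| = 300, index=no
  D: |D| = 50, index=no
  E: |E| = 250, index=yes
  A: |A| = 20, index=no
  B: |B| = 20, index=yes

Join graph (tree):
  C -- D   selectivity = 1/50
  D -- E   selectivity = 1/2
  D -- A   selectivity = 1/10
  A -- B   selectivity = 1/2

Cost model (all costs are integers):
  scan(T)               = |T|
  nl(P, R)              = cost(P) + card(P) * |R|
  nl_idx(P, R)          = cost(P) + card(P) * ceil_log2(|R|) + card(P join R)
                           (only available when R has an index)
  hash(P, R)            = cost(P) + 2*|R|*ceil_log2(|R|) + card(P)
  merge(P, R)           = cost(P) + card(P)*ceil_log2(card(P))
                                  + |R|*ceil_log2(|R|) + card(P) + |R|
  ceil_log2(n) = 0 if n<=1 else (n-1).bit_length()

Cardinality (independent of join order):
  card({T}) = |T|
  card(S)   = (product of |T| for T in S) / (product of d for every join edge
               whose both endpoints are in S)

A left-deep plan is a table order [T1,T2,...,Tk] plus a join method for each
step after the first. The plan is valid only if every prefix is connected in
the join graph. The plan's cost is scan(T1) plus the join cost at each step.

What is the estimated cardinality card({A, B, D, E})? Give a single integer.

Tables in S: A(20), B(20), D(50), E(250)
Edges inside S: D-E(d=2), D-A(d=10), A-B(d=2)
numerator = 20 * 20 * 50 * 250 = 5000000
denominator = 2 * 10 * 2 = 40
card(S) = 5000000 / 40 = 125000

125000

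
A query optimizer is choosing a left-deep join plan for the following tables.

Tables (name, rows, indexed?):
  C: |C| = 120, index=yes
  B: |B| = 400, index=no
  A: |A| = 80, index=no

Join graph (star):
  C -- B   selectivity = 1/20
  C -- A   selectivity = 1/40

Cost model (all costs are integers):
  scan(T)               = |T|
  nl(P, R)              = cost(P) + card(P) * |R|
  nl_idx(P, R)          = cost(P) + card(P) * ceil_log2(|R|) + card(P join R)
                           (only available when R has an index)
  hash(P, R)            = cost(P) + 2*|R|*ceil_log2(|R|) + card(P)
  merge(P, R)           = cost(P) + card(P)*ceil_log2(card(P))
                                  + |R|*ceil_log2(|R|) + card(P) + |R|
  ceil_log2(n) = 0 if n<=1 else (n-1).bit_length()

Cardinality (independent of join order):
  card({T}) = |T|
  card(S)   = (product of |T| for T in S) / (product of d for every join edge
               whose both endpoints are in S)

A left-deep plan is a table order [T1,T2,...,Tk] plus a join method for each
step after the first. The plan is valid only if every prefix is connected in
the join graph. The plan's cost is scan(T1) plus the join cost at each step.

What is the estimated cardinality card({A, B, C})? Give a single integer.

4800

Tables in S: A(80), B(400), C(120)
Edges inside S: C-B(d=20), C-A(d=40)
numerator = 80 * 400 * 120 = 3840000
denominator = 20 * 40 = 800
card(S) = 3840000 / 800 = 4800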